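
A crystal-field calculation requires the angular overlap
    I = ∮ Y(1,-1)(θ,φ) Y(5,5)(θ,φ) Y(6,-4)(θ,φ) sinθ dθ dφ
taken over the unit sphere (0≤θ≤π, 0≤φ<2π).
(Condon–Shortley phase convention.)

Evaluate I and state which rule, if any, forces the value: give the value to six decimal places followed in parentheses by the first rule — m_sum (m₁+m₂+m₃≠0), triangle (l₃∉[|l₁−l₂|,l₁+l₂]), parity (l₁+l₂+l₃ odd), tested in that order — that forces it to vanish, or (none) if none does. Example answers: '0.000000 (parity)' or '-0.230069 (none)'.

0.040859 (none)

Rules hold: Σm=0, L=12 even, 4≤6≤6.
N = 3·11·13 = 429
Δ = 0!·2!·10!/13! = 1/858
Racah Σ t=0..0: t=0:+1/14400 = 1/14400
⇒ 3j(1 5 6; 0 0 0)² = 6/143, sgn +1
Racah Σ t=0..0: t=0:+1/7257600 = 1/7257600
⇒ 3j(1 5 6; -1 5 -4)² = 1/858, sgn +1
4πI² = N·(3j₀)²·(3jₘ)² = 3/143
I = +1·√(0.020979/4π) = 0.04085899
No selection rule forces the value: the integral is nonzero (none).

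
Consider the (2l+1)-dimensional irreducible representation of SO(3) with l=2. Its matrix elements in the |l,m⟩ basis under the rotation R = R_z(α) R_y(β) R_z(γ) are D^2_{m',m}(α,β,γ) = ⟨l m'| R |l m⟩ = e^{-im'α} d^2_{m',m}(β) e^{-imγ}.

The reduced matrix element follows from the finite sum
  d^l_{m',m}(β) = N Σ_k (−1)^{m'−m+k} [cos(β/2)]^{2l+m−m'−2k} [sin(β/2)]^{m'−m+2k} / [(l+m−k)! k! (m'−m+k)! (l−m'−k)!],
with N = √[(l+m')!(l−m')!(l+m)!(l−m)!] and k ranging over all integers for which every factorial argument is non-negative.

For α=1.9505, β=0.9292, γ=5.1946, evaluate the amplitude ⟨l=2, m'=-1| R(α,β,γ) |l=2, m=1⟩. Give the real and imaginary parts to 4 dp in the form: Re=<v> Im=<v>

First d^2_{-1,1}(β=0.9292), then the phase factors e^{-i(-1)α} and e^{-i(1)γ}:
With c≡cos(β/2)=0.894001 and s≡sin(β/2)=0.448065, N=[1·6·6·1]^{1/2}=6.000000
Admissible k: 2..3 (factorial args all ≥0)
  k=2: (−1)^0·6.0000/(2)·0.8940^2·0.4481^2 = +0.481371
  k=3: (−1)^1·6.0000/(6)·0.8940^0·0.4481^4 = -0.040306
d^2_{-1,1}(0.9292) = +0.481371 -0.040306 = +0.441065
Phases: e^{-i·(-1)·1.9505}=-0.370645+0.928775i, e^{-i·(1)·5.1946}=+0.463739+0.885972i ⇒ D=-0.438750+0.045133i

Re=-0.4387 Im=0.0451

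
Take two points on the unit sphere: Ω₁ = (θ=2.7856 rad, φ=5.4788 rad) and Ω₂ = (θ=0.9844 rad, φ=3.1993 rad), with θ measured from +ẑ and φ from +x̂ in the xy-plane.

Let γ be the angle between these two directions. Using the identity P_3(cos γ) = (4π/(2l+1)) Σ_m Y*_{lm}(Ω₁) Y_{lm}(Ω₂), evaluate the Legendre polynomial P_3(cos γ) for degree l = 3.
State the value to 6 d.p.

Expand P_3 via completeness: Σ_{m} conj(Y_{3,m}) at Ω₁ times Y_{3,m} at Ω₂ —
  term(m=-3) = +0.003619+0.002245i   from Y*(Ω₁)=-0.013180-0.011758i, Y(Ω₂)=-0.237503+0.041533i
  term(m=-2) = +0.006975+0.045116i   from Y*(Ω₁)=+0.004417+0.116270i, Y(Ω₂)=+0.389748-0.045183i
  term(m=-1) = -0.035554+0.041474i   from Y*(Ω₁)=+0.265030-0.275290i, Y(Ω₂)=-0.142716+0.008245i
  term(m=+0) = +0.147765+0.000000i   from Y*(Ω₁)=-0.487125-0.000000i, Y(Ω₂)=-0.303340+0.000000i
  term(m=+1) = -0.035554-0.041474i   from Y*(Ω₁)=-0.265030-0.275290i, Y(Ω₂)=+0.142716+0.008245i
  term(m=+2) = +0.006975-0.045116i   from Y*(Ω₁)=+0.004417-0.116270i, Y(Ω₂)=+0.389748+0.045183i
  term(m=+3) = +0.003619-0.002245i   from Y*(Ω₁)=+0.013180-0.011758i, Y(Ω₂)=+0.237503+0.041533i
Accumulated sum +0.097844+0.000000i; after 4π/(2l+1) scaling, +0.175649+0.000000i ⇒ P_3 = 0.175649

0.175649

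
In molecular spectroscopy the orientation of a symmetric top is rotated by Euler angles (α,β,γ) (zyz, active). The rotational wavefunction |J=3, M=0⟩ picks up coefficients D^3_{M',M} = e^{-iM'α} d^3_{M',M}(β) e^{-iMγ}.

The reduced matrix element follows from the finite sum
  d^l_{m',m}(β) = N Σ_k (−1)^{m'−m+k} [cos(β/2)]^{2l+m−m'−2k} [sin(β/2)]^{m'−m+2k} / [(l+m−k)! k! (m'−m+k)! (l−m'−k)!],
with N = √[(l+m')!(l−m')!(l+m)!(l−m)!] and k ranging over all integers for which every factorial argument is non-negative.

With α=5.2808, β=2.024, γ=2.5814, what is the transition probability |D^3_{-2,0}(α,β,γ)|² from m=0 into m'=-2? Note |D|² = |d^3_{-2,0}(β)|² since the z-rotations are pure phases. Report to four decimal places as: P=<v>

D^3_{-2,0}(5.2808,2.0240,2.5814) = e^{-i·-2·5.2808}·d^3_{-2,0}(2.0240)·e^{-i·0·2.5814}. Compute d first:
With c≡cos(β/2)=0.530166 and s≡sin(β/2)=0.847894, N=[1·120·6·6]^{1/2}=65.726707
k: max(0,(0)−(-2))=2 … min(3+(0),3−(-2))=3
  k=2: (−1)^0·65.7267/(12)·0.5302^4·0.8479^2 = +0.311094
  k=3: (−1)^1·65.7267/(12)·0.5302^2·0.8479^4 = -0.795702
d^3_{-2,0}(2.0240) = +0.311094 -0.795702 = -0.484608
|D^3_{-2,0}|² = |d^3_{-2,0}(β)|² = (-0.484608)² = 0.234845 (the z-rotation phases have unit modulus)

P=0.2348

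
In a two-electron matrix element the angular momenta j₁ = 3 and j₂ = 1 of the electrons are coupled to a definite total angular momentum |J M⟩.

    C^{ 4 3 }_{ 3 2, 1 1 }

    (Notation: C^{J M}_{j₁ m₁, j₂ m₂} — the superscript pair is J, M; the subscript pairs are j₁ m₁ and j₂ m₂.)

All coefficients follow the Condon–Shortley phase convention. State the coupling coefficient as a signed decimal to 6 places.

triangle: 0!·6!·2!/9! = 1440/362880
(j±m)!: 5!·1!·2!·0!·7!·1! = 1209600
prefactor² = (2J+1)·Δ·N² = 43200
  k=0: +1/(0!·0!·1!·2!·5!·0!) = 1/240
Σ = 1/240  ⇒  CG² = 43200·(1/240)² = 3/4
CG = +√(3/4) = +0.866025

+√(3/4) ≈ +0.866025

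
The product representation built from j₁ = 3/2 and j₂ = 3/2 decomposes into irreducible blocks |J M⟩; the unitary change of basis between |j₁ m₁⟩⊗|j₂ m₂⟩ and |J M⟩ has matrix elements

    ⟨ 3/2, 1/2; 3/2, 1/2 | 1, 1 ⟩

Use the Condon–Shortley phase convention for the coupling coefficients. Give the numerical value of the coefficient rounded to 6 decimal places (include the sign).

−√(2/5) ≈ -0.632456

√[3·2!1!1!/5! · 2!1!2!1!2!0!] = √(2/5)
  +(−1)^1/∏(1,1,0,1,1,0)! = -1  (running -1)
⟨..|..⟩ = √(2/5)·(-1) = -0.632456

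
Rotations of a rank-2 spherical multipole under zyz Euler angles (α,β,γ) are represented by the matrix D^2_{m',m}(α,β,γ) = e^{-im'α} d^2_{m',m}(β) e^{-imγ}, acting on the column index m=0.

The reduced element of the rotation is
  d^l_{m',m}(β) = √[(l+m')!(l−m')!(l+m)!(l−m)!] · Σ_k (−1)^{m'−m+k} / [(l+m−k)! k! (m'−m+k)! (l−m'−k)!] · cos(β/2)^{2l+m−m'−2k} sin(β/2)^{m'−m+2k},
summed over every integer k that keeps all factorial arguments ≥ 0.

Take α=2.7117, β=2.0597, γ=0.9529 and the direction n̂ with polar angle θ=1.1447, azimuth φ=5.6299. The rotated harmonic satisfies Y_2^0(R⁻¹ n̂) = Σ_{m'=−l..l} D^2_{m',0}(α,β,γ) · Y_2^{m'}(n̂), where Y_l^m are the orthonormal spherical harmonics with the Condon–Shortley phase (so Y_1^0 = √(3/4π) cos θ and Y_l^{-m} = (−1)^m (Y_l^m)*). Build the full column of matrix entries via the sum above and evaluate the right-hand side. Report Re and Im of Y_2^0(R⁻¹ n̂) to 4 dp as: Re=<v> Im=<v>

Need the full column D^2_{m',0} for m'=−2..2 at α=2.7117, β=2.0597, γ=0.9529.
cos(β/2)=0.514947, sin(β/2)=0.857222
d^2_{-2,0}: single k=2 term ⇒ +0.477296;  D = +0.311483-0.361648i
d^2_{-1,0}: k∈[1..2] ⇒ +0.286720 -0.794544 = -0.507825;  D = +0.461618-0.211648i
d^2_{0,0}: k∈[0..2] ⇒ +0.070316 -0.779421 +0.539974 = -0.169132;  D = -0.169132+0.000000i
d^2_{1,0}: k∈[0..1] ⇒ -0.286720 +0.794544 = +0.507825;  D = -0.461618-0.211648i
d^2_{2,0}: single k=0 term ⇒ +0.477296;  D = +0.311483+0.361648i
Y_2^{m'}(θ=1.1447,φ=5.6299) and Σ D·Y over m':
  (+0.3115-0.3616i)·(+0.0836+0.3092i)  (+0.4616-0.2116i)·(+0.2309+0.1767i)  (-0.1691+0.0000i)·(-0.1538+0.0000i)  (-0.4616-0.2116i)·(-0.2309+0.1767i)  (+0.3115+0.3616i)·(+0.0836-0.3092i)
Y_2^0(R⁻¹ n̂) = +0.589706+0.000000i

Re=0.5897 Im=0.0000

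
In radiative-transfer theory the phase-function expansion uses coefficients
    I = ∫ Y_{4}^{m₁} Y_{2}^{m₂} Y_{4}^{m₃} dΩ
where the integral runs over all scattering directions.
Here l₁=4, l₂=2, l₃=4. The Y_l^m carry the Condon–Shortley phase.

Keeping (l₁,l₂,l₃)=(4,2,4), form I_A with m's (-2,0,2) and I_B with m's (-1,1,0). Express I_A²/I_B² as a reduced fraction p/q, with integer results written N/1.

32/15

l's match ⇒ only the (l;m) 3-j factors differ between A and B.
A: triangle coeff Δ(4,2,4) = 1/13860; Σ_t [0,2]: t=0:+1/2880 t=1:−1/120 t=2:+1/192 = -1/360; (3j)²=16/3465 [(4 2 4; -2 0 2)], sign=-1
B: triangle coeff Δ(4,2,4) = 1/13860; Σ_t [1,2]: t=1:−1/96 t=2:+1/72 = 1/288; (3j)²=1/462 [(4 2 4; -1 1 0)], sign=+1
I_A²/I_B² = (16/3465)/(1/462) = 32/15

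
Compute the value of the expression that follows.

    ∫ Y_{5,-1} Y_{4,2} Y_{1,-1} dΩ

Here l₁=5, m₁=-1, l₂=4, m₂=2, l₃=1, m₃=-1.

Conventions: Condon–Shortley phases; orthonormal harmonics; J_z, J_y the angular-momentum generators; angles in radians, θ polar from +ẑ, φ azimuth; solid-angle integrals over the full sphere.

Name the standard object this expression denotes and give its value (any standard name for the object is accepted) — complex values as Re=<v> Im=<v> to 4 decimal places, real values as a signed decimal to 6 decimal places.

This is a Gaunt coefficient — the integral of a triple product of spherical harmonics over the sphere.
m-sum 0 ✓  L=10 even ✓  1≤1≤9 ✓
Π(2lᵢ+1) = 11×9×3 = 297
triangle coeff Δ(5,4,1) = 1/495
Σ_t [4,4]: t=4:+1/576 = 1/576
(3j)²=5/99 [(5 4 1; 0 0 0)], sign=-1
Σ_t [6,6]: t=6:+1/2880 = 1/2880
(3j)²=2/165 [(5 4 1; -1 2 -1)], sign=+1
⇒ 4πI² = 2/11
I = (-1)√(2/11/(4π)) = -0.12028562

Gaunt coefficient, -0.120286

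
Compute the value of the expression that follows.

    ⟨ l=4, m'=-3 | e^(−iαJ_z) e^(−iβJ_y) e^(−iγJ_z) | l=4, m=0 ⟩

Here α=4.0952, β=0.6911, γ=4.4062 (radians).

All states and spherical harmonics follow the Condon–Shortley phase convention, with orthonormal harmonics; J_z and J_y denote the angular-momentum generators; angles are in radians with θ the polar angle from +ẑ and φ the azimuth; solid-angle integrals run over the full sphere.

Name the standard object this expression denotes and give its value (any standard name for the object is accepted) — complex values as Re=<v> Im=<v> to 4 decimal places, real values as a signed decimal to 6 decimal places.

This is a Wigner D-matrix element — the rotation-matrix element ⟨l m'| R(α,β,γ) |l m⟩ in the angular-momentum basis.
First d^4_{-3,0}(β=0.6911), then the phase factors e^{-i(-3)α} and e^{-i(0)γ}:
Half-angle: c=0.940889, s=0.338714. N=√(1·5040·24·24)=1703.830978
The bounds max(0,m−m')=3 and min(l+m,l−m')=4 give 2 terms
  k=3: (−1)^0·1703.8310/(144)·0.9409^5·0.3387^3 = +0.339045
  k=4: (−1)^1·1703.8310/(144)·0.9409^3·0.3387^5 = -0.043939
d^4_{-3,0}(0.6911) = +0.339045 -0.043939 = +0.295106
Attach z-rotation phases: D = e^{-i(-3)(4.0952)}·(+0.295106)·e^{-i(0)(4.4062)} = +0.283550-0.081773i

Wigner D-matrix element, Re=0.2836 Im=-0.0818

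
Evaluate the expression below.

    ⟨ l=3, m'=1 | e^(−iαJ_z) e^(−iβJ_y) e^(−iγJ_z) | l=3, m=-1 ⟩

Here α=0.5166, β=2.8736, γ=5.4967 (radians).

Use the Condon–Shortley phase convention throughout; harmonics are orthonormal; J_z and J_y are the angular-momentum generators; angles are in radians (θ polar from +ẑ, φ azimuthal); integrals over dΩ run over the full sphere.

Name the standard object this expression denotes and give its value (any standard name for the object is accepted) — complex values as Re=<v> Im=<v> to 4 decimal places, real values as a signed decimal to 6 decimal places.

Wigner D-matrix element, Re=0.2147 Im=-0.7826

This is a Wigner D-matrix element — the rotation-matrix element ⟨l m'| R(α,β,γ) |l m⟩ in the angular-momentum basis.
D^3_{1,-1}(0.5166,2.8736,5.4967) = e^{-i·1·0.5166}·d^3_{1,-1}(2.8736)·e^{-i·-1·5.4967}. Compute d first:
c=cos(2.873600/2)=0.133596, s=sin(2.873600/2)=0.991036; N=√[24·2·2·24]=48.000000
k: max(0,(-1)−(1))=0 … min(3+(-1),3−(1))=2
  k=0: (−1)^2·48.0000/(8)·0.1336^4·0.9910^2 = +0.001877
  k=1: (−1)^3·48.0000/(6)·0.1336^2·0.9910^4 = -0.137731
  k=2: (−1)^4·48.0000/(48)·0.1336^0·0.9910^6 = +0.947407
d^3_{1,-1}(2.8736) = +0.001877 -0.137731 +0.947407 = +0.811552
Attach z-rotation phases: D = e^{-i(1)(0.5166)}·(+0.811552)·e^{-i(-1)(5.4967)} = +0.214676-0.782644i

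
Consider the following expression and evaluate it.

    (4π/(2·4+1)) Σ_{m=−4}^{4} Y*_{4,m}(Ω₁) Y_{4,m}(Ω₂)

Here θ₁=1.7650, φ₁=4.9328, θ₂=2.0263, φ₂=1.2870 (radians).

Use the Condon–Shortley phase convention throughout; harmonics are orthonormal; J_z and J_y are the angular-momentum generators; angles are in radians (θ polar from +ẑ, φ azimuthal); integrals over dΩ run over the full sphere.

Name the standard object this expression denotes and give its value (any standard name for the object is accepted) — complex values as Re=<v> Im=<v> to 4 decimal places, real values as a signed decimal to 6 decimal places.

This sum is the spherical-harmonic addition theorem: it equals the Legendre polynomial P_l(cos γ) of the angle γ between the two directions.
Expand P_4 via completeness: Σ_{m} conj(Y_{4,m}) at Ω₁ times Y_{4,m} at Ω₂ —
  m=-4: (0.26083 + 0.31657j) × (0.12145 + 0.26094j) = -0.05093 + 0.10651j  (running Σ = -0.05093 + 0.10651j)
  m=-3: (0.14013 - 0.18009j) × (0.29997 - 0.26278j) = -0.00529 - 0.09084j  (running Σ = -0.05622 + 0.01567j)
  m=-2: (0.21534 + 0.10159j) × (-0.08068 - 0.05144j) = -0.01215 - 0.01927j  (running Σ = -0.06837 - 0.00361j)
  m=-1: (0.05365 - 0.23946j) × (0.08610 - 0.29521j) = -0.06607 - 0.03646j  (running Σ = -0.13444 - 0.04006j)
  m=0: (0.20430 + 0.00000j) × (-0.15814 + 0.00000j) = -0.03231 + 0.00000j  (running Σ = -0.16675 - 0.04006j)
  m=1: (-0.05365 - 0.23946j) × (-0.08610 - 0.29521j) = -0.06607 + 0.03646j  (running Σ = -0.23282 - 0.00361j)
  m=2: (0.21534 - 0.10159j) × (-0.08068 + 0.05144j) = -0.01215 + 0.01927j  (running Σ = -0.24497 + 0.01567j)
  m=3: (-0.14013 - 0.18009j) × (-0.29997 - 0.26278j) = -0.00529 + 0.09084j  (running Σ = -0.25026 + 0.10651j)
  m=4: (0.26083 - 0.31657j) × (0.12145 - 0.26094j) = -0.05093 - 0.10651j  (running Σ = -0.30119 + 0.00000j)
Accumulated sum -0.30119 + 0.00000j; after 4π/(2l+1) scaling, -0.42054 + 0.00000j ⇒ P_4 = -0.420535

Legendre polynomial (addition theorem), -0.420535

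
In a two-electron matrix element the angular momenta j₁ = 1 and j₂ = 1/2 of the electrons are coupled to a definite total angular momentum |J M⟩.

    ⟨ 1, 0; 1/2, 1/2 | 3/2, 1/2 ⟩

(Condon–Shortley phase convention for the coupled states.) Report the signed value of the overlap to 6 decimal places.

triangle: 0!×2!×1!/4! = 2/24
(j±m)!: 1!×1!×1!×0!×2!×1! = 2
prefactor² = (2J+1)×Δ×N² = 2/3
  k=0: +1/(0!×0!×1!×1!×1!×0!) = 1
Σ = 1  ⇒  CG² = 2/3×1² = 2/3
CG = +√(2/3) = +0.816497

+√(2/3) = +0.816497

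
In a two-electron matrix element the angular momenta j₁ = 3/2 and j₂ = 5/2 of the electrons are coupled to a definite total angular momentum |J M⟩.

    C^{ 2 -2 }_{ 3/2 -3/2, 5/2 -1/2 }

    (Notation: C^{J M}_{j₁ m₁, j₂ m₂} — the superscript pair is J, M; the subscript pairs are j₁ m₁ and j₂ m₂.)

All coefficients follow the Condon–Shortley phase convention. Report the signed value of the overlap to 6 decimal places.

+0.377964

j₁+j₂−J=2  J+j₁−j₂=1  J−j₁+j₂=3  j₁+j₂+J+1=7
(j₁±m₁, j₂±m₂, J±M) = (0,3,2,3,0,4)
P² = 144/7
sum k=2..2:
  [2] +1/12 = 1/12
S = 1/12
C² = P²·S² = 1/7 ; C = +0.377964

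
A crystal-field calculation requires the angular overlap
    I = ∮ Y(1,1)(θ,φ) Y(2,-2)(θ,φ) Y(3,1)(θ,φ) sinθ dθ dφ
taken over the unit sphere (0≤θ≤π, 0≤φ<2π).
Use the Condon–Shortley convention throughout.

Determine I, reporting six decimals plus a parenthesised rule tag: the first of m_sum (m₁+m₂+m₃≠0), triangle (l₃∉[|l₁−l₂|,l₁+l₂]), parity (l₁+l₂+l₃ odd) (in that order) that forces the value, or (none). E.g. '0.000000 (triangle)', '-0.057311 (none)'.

-0.082589 (none)

Checks pass: Σm=0; 6 even; l₃=3∈[1,3].
(2·1+1)(2·2+1)(2·3+1) = 105
Δ: 0! 2! 4! / 7! → 1/105
sum: t=0:+1/4 = 1/4
3j²(1 2 3; 0 0 0) = Δ·Π!·Σ² = 3/35  (sign -1)
sum: t=0:+1/48 = 1/48
3j²(1 2 3; 1 -2 1) = Δ·Π!·Σ² = 1/105  (sign +1)
combine: 4πI² = 105·3/35·1/105 = 3/35
take √, sign -1: I = -0.08258890
No selection rule forces the value: the integral is nonzero (none).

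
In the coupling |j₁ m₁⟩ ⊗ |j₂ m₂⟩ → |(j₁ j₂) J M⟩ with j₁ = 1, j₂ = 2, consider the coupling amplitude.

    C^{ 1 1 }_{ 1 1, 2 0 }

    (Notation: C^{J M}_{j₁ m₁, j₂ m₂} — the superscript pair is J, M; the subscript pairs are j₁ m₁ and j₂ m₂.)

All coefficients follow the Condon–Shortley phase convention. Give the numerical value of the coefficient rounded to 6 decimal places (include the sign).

√[3·2!0!2!/5! · 2!0!2!2!2!0!] = √(8/5)
  +(−1)^0/∏(0,2,0,2,0,0)! = 1/4  (running 1/4)
⟨..|..⟩ = √(8/5)·(1/4) = +0.316228

+√(1/10) = +0.316228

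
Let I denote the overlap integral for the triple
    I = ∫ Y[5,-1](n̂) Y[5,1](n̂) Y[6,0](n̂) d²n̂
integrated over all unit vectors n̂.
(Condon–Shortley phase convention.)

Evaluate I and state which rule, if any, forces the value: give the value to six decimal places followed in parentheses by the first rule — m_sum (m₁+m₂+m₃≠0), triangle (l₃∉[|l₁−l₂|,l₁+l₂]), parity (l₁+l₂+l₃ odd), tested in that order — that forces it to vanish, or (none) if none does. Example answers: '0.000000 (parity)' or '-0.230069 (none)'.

m-sum 0 ✓  L=16 even ✓  0≤6≤10 ✓
Π(2lᵢ+1) = 11×11×13 = 1573
triangle coeff Δ(5,5,6) = 1/28588560
Σ_t [0,4]: t=0:+1/345600 t=1:−1/13824 t=2:+1/5184 t=3:−1/13824 t=4:+1/345600 = 7/129600
(3j)²=80/7293 [(5 5 6; 0 0 0)], sign=+1
Σ_t [0,4]: t=0:+1/12441600 t=1:−1/86400 t=2:+1/9216 t=3:−1/7776 t=4:+1/55296 = -7/518400
(3j)²=12/12155 [(5 5 6; -1 1 0)], sign=-1
⇒ 4πI² = 64/3757
I = (-1)√(64/3757/(4π)) = -0.03681836
No selection rule forces the value: the integral is nonzero (none).

-0.036818 (none)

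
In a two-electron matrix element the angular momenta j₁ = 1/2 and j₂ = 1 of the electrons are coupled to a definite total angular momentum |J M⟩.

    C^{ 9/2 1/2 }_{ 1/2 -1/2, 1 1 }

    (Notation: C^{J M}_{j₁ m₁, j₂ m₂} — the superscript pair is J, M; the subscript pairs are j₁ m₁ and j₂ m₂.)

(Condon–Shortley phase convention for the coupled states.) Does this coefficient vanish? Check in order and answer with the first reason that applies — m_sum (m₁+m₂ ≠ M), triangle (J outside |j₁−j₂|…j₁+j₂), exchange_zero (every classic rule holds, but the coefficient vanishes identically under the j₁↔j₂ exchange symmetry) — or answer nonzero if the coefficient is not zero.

m-sum: m₁+m₂ = -1/2+1 = 1/2, M = 1/2  ✓
triangle: need |j₁−j₂| ≤ J ≤ j₁+j₂, i.e. J ∈ [1/2, 3/2]; J = 9/2 is outside ✗ ⇒ coefficient is 0

triangle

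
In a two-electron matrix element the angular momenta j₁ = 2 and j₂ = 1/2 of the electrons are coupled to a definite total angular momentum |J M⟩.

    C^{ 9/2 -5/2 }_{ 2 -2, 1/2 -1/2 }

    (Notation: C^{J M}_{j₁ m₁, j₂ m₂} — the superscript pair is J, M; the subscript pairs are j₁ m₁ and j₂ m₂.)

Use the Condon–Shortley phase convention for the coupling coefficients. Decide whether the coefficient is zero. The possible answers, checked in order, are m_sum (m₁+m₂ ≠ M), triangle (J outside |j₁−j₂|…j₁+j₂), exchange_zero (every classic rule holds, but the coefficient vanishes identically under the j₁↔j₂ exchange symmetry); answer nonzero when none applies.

triangle

m-sum: m₁+m₂ = -2+(-1/2) = -5/2, M = -5/2  ✓
triangle: need |j₁−j₂| ≤ J ≤ j₁+j₂, i.e. J ∈ [3/2, 5/2]; J = 9/2 is outside ✗ ⇒ coefficient is 0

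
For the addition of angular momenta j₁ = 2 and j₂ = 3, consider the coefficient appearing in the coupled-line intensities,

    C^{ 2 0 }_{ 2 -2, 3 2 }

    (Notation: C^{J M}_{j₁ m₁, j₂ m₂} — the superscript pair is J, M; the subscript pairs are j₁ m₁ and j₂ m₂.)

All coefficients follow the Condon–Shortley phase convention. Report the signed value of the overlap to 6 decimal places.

-0.597614

j₁+j₂−J=3  J+j₁−j₂=1  J−j₁+j₂=3  j₁+j₂+J+1=8
(j₁±m₁, j₂±m₂, J±M) = (0,4,5,1,2,2)
P² = 360/7
sum k=3..3:
  [3] −1/12 = -1/12
S = -1/12
C² = P²·S² = 5/14 ; C = -0.597614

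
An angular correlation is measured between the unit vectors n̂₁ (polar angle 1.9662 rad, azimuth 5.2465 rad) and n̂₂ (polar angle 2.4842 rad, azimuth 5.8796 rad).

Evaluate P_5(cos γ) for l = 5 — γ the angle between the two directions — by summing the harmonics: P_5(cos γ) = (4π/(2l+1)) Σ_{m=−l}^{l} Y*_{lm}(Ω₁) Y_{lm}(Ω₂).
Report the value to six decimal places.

Summing Y*_{l m}(θ₁,φ₁)·Y_{l m}(θ₂,φ₂) over m ∈ [−5, 5]; prefactor 4π/(2·5+1) = 1.142397:
  term(m=-5) = -0.012280+0.000294i   from Y*(Ω₁)=+0.140978+0.276823i, Y(Ω₂)=-0.017097+0.035653i
  term(m=-4) = -0.054469-0.038004i   from Y*(Ω₁)=+0.219760-0.346163i, Y(Ω₂)=+0.007051-0.161827i
  term(m=-3) = -0.010770-0.031597i   from Y*(Ω₁)=-0.091112-0.002874i, Y(Ω₂)=+0.129017+0.342720i
  term(m=-2) = -0.040777+0.129705i   from Y*(Ω₁)=-0.148597-0.270349i, Y(Ω₂)=-0.304784-0.318354i
  term(m=-1) = -0.013560+0.009952i   from Y*(Ω₁)=-0.092514+0.156419i, Y(Ω₂)=+0.085120+0.036348i
  term(m=+0) = -0.103270-0.000000i   from Y*(Ω₁)=-0.270339-0.000000i, Y(Ω₂)=+0.382004+0.000000i
  term(m=+1) = -0.013560-0.009952i   from Y*(Ω₁)=+0.092514+0.156419i, Y(Ω₂)=-0.085120+0.036348i
  term(m=+2) = -0.040777-0.129705i   from Y*(Ω₁)=-0.148597+0.270349i, Y(Ω₂)=-0.304784+0.318354i
  term(m=+3) = -0.010770+0.031597i   from Y*(Ω₁)=+0.091112-0.002874i, Y(Ω₂)=-0.129017+0.342720i
  term(m=+4) = -0.054469+0.038004i   from Y*(Ω₁)=+0.219760+0.346163i, Y(Ω₂)=+0.007051+0.161827i
  term(m=+5) = -0.012280-0.000294i   from Y*(Ω₁)=-0.140978+0.276823i, Y(Ω₂)=+0.017097+0.035653i
Total Σ_m = -0.366982-0.000000i. Multiply by 1.142397: -0.419239-0.000000i. P_5(cos γ) = -0.419239

-0.419239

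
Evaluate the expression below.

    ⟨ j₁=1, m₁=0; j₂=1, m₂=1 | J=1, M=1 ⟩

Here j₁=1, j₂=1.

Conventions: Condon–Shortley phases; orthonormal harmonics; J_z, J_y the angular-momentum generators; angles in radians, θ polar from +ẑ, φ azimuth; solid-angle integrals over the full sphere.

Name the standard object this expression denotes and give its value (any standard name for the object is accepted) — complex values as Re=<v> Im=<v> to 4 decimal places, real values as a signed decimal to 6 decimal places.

Clebsch–Gordan coefficient, −√(1/2) ≈ -0.707107

This is a Clebsch–Gordan (vector-coupling) coefficient.
√[3·1!1!1!/4! · 1!1!2!0!2!0!] = √(1/2)
  +(−1)^1/∏(1,0,0,1,1,0)! = -1  (running -1)
⟨..|..⟩ = √(1/2)·(-1) = -0.707107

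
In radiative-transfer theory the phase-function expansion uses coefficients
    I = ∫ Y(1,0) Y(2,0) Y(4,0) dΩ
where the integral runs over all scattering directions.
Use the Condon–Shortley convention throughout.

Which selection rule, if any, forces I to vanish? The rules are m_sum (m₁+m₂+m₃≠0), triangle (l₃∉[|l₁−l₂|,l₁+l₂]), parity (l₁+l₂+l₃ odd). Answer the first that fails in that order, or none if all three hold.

m₁+m₂+m₃ = 0 + 0 + 0 = 0  ✓
triangle: need |l₁−l₂| ≤ l₃ ≤ l₁+l₂ = [1,3]; l₃=4 is outside  ✗
parity: l₁+l₂+l₃ = 7 is odd

triangle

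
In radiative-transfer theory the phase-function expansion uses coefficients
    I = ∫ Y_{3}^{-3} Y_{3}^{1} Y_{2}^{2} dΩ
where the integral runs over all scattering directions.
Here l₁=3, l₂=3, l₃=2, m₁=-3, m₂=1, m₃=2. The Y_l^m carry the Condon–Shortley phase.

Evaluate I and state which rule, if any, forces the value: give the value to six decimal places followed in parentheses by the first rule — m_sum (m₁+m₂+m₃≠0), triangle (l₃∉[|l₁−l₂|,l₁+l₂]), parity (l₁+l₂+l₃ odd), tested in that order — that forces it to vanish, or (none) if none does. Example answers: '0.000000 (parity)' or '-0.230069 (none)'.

Checks pass: Σm=0; 8 even; l₃=2∈[0,6].
(2·3+1)(2·3+1)(2·2+1) = 245
Δ: 4! 2! 2! / 9! → 1/3780
sum: t=1:−1/24 t=2:+1/4 t=3:−1/24 = 1/6
3j²(3 3 2; 0 0 0) = Δ·Π!·Σ² = 4/105  (sign +1)
sum: t=4:+1/96 = 1/96
3j²(3 3 2; -3 1 2) = Δ·Π!·Σ² = 1/42  (sign +1)
combine: 4πI² = 245·4/105·1/42 = 2/9
take √, sign +1: I = 0.13298076
No selection rule forces the value: the integral is nonzero (none).

0.132981 (none)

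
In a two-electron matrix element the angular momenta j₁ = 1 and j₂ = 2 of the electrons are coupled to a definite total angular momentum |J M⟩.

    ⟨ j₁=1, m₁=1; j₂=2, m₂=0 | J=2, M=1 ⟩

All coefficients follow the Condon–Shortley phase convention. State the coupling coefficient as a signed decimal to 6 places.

√[5·1!1!3!/6! · 2!0!2!2!3!1!] = √(2)
  +(−1)^0/∏(0,1,0,2,1,1)! = 1/2  (running 1/2)
⟨..|..⟩ = √(2)·(1/2) = +0.707107

+0.707107  (= +√(1/2))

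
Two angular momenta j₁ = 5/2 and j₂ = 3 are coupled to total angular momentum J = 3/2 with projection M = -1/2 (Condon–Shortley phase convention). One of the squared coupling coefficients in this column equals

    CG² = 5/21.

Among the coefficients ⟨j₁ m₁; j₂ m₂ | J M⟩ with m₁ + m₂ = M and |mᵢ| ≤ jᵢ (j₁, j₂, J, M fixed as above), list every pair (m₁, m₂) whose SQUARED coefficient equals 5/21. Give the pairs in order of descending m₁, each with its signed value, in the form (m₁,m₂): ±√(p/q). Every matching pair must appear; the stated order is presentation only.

Admissible pairs with m₁+m₂ = M = -1/2: (-5/2,2), (-3/2,1), (-1/2,0), (1/2,-1), (3/2,-2), (5/2,-3)
  (m₁,m₂)=(5/2,-3): CG² = 5/14, CG = +√(5/14)
  (m₁,m₂)=(3/2,-2): CG² = 1/21, CG = −√(1/21)
  (m₁,m₂)=(1/2,-1): CG² = 1/105, CG = −√(1/105)
  (m₁,m₂)=(-1/2,0): CG² = 4/35, CG = +√(4/35)
  (m₁,m₂)=(-3/2,1): CG² = 7/30, CG = −√(7/30)
  (m₁,m₂)=(-5/2,2): CG² = 5/21, CG = +√(5/21)   ← matches the target
Pairs with CG² = 5/21: (-5/2,2): +√(5/21)

(-5/2,2): +√(5/21)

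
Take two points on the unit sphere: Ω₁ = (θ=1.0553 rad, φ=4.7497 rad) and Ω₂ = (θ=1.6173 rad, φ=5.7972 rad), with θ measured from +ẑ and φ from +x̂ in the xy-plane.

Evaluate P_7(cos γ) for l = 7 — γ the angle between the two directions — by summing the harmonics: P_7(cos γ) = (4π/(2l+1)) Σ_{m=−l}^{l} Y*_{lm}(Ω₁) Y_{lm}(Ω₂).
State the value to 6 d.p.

Summing Y*_{l m}(θ₁,φ₁)·Y_{l m}(θ₂,φ₂) over m ∈ [−7, 7]; prefactor 4π/(2·7+1) = 0.837758:
  m=-7: Y*=-0.048730+0.182315i  Y=-0.479549-0.127727i  product +0.046655-0.081205i
  m=-6: Y*=-0.390096-0.088818i  Y=+0.084222-0.019337i  product -0.034572+0.000063i
  m=-5: Y*=+0.073262-0.388143i  Y=+0.268603-0.231651i  product -0.070235-0.121228i
  m=-4: Y*=+0.032638+0.004907i  Y=-0.036800+0.094001i  product -0.001662+0.002887i
  m=-3: Y*=+0.037390-0.332640i  Y=+0.035488+0.313165i  product +0.105498-0.000096i
  m=-2: Y*=+0.191358+0.014306i  Y=-0.060394-0.088500i  product -0.010291-0.017799i
  m=-1: Y*=+0.009807-0.262732i  Y=-0.265758-0.140385i  product -0.039490+0.068446i
  m=+0: Y*=+0.228248-0.000000i  Y=+0.108951+0.000000i  product +0.024868+0.000000i
  m=+1: Y*=-0.009807-0.262732i  Y=+0.265758-0.140385i  product -0.039490-0.068446i
  m=+2: Y*=+0.191358-0.014306i  Y=-0.060394+0.088500i  product -0.010291+0.017799i
  m=+3: Y*=-0.037390-0.332640i  Y=-0.035488+0.313165i  product +0.105498+0.000096i
  m=+4: Y*=+0.032638-0.004907i  Y=-0.036800-0.094001i  product -0.001662-0.002887i
  m=+5: Y*=-0.073262-0.388143i  Y=-0.268603-0.231651i  product -0.070235+0.121228i
  m=+6: Y*=-0.390096+0.088818i  Y=+0.084222+0.019337i  product -0.034572-0.000063i
  m=+7: Y*=+0.048730+0.182315i  Y=+0.479549-0.127727i  product +0.046655+0.081205i
Accumulated sum +0.016672+0.000000i; after 4π/(2l+1) scaling, +0.013967+0.000000i ⇒ P_7 = 0.013967

0.013967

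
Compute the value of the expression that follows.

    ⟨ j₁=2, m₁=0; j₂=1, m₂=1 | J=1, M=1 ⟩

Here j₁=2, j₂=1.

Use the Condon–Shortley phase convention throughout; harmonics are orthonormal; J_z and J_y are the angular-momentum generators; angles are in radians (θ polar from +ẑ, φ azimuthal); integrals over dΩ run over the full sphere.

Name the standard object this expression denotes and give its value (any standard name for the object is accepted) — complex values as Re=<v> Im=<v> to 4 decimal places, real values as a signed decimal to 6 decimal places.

Clebsch–Gordan coefficient, +√(1/10) ≈ +0.316228

This is a Clebsch–Gordan (vector-coupling) coefficient.
triangle: 2!·2!·0!/5! = 4/120
(j±m)!: 2!·2!·2!·0!·2!·0! = 16
prefactor² = (2J+1)·Δ·N² = 8/5
  k=2: +1/(2!·0!·0!·0!·2!·0!) = 1/4
Σ = 1/4  ⇒  CG² = 8/5·(1/4)² = 1/10
CG = +√(1/10) = +0.316228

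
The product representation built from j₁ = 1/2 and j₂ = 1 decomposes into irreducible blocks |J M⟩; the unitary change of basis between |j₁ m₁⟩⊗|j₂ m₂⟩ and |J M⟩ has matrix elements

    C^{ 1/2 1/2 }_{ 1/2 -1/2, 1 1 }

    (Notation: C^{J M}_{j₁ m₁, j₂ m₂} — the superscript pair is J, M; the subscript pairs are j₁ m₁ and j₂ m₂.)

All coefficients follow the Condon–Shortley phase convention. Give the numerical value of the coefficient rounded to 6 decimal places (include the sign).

-0.816497  (= −√(2/3))

triangle: 1!*0!*1!/3! = 1/6
(j±m)!: 0!*1!*2!*0!*1!*0! = 2
prefactor² = (2J+1)*Δ*N² = 2/3
  k=1: −1/(1!*0!*0!*1!*0!*0!) = -1
Σ = -1  ⇒  CG² = 2/3*(-1)² = 2/3
CG = −√(2/3) = -0.816497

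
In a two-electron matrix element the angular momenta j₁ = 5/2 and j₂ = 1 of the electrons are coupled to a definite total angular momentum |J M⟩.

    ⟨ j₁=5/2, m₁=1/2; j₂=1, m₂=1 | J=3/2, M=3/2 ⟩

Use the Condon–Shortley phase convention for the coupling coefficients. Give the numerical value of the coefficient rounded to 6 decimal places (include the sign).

+0.258199  (= +√(1/15))

triangle: 2!*3!*0!/6! = 12/720
(j±m)!: 3!*2!*2!*0!*3!*0! = 144
prefactor² = (2J+1)*Δ*N² = 48/5
  k=2: +1/(2!*0!*0!*0!*3!*0!) = 1/12
Σ = 1/12  ⇒  CG² = 48/5*(1/12)² = 1/15
CG = +√(1/15) = +0.258199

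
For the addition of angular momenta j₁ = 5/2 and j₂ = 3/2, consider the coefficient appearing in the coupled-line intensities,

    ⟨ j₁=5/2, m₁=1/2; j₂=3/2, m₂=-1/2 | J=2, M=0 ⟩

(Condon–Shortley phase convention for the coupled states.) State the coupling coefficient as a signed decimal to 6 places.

j₁+j₂−J=2  J+j₁−j₂=3  J−j₁+j₂=1  j₁+j₂+J+1=7
(j₁±m₁, j₂±m₂, J±M) = (3,2,1,2,2,2)
P² = 8/7
sum k=0..1:
  [0] +1/4 = 1/4
  [1] −1/2 = -1/2
S = -1/4
C² = P²·S² = 1/14 ; C = -0.267261

−√(1/14) = -0.267261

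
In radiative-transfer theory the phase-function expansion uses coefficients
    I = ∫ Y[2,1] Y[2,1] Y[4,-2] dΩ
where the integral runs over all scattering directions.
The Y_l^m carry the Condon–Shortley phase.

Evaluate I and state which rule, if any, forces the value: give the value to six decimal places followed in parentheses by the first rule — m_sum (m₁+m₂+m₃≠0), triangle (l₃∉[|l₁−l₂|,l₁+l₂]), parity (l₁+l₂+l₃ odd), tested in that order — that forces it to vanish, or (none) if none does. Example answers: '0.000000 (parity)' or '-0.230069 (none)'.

0.254875 (none)

m-sum 0 ✓  L=8 even ✓  0≤4≤4 ✓
Π(2lᵢ+1) = 5×5×9 = 225
triangle coeff Δ(2,2,4) = 1/630
Σ_t [0,0]: t=0:+1/16 = 1/16
(3j)²=2/35 [(2 2 4; 0 0 0)], sign=+1
Σ_t [0,0]: t=0:+1/36 = 1/36
(3j)²=4/63 [(2 2 4; 1 1 -2)], sign=+1
⇒ 4πI² = 40/49
I = (+1)√(40/49/(4π)) = 0.25487487
No selection rule forces the value: the integral is nonzero (none).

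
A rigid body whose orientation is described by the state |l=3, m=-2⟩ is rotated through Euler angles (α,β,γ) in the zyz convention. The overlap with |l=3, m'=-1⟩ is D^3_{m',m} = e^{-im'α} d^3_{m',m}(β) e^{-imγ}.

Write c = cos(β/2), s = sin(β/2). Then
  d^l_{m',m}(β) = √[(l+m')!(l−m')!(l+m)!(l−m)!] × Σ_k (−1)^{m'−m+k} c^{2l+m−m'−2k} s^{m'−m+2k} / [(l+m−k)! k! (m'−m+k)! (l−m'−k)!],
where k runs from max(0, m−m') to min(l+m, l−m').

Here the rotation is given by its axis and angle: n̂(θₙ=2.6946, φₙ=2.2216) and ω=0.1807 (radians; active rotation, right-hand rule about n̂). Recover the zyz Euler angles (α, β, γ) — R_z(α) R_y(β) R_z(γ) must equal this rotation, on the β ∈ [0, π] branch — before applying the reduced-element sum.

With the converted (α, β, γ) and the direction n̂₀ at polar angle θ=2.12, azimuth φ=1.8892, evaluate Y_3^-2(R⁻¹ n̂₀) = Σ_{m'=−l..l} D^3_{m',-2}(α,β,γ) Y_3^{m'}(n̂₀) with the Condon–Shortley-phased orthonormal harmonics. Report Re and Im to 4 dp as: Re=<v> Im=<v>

Re=0.2469 Im=-0.2944

Axis–angle → zyz. n̂ = (sinθₙcosφₙ, sinθₙsinφₙ, cosθₙ) = (-0.261872, +0.343901, -0.901751), ω = 0.1807.
R = I cosω + sinω [n̂]ₓ + (1−cosω) n̂n̂ᵀ gives
  R = [+0.984835, +0.160595, +0.065650; -0.163527, +0.985644, +0.042014; -0.057960, -0.052112, +0.996958]
β = atan2(√(R₁₃²+R₂₃²), R₃₃) = 0.078022; α = atan2(R₂₃, R₁₃) mod 2π = 0.569289; γ = atan2(R₃₂, −R₃₁) mod 2π = 5.550867
Need the full column D^3_{m',-2} for m'=−3..3 at α=0.5693, β=0.0780, γ=5.5509.
cos(β/2)=0.999239, sin(β/2)=0.039001
d^3_{-3,-2}: single k=1 term ⇒ +0.095170;  D = +0.092369+0.022921i
d^3_{-2,-2}: k∈[0..1] ⇒ +0.995444 -0.007582 = +0.987861;  D = +0.935813-0.316423i
d^3_{-1,-2}: k∈[0..1] ⇒ -0.122864 +0.000374 = -0.122490;  D = -0.076586+0.095594i
d^3_{0,-2}: k∈[0..1] ⇒ +0.008306 -0.000013 = +0.008293;  D = +0.000879-0.008247i
d^3_{1,-2}: k∈[0..1] ⇒ -0.000374 +0.000000 = -0.000374;  D = +0.000167+0.000335i
d^3_{2,-2}: k∈[0..1] ⇒ +0.000012 -0.000000 = +0.000012;  D = -0.000010-0.000006i
d^3_{3,-2}: single k=0 term ⇒ -0.000000;  D = +0.000000-0.000000i
Y_3^{m'}(θ=2.12,φ=1.8892) and Σ D·Y over m':
  (+0.0924+0.0229i)·(+0.2114+0.1495i)  (+0.9358-0.3164i)·(+0.3120-0.2308i)  (-0.0766+0.0956i)·(-0.0313-0.0949i)  (+0.0009-0.0082i)·(+0.3190+0.0000i)  (+0.0002+0.0003i)·(+0.0313-0.0949i)  (-0.0000-0.0000i)·(+0.3120+0.2308i)  (+0.0000-0.0000i)·(-0.2114+0.1495i)
Y_3^-2(R⁻¹ n̂) = +0.246868-0.294418i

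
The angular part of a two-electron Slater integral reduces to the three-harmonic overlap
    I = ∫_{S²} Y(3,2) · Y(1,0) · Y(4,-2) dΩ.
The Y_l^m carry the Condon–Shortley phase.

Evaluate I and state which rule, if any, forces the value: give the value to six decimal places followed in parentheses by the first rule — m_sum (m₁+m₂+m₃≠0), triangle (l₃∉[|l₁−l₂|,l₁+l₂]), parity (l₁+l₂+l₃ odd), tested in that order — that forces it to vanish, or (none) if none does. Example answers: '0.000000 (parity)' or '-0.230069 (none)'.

0.213244 (none)

m-sum 0 ✓  L=8 even ✓  2≤4≤4 ✓
Π(2lᵢ+1) = 7×3×9 = 189
triangle coeff Δ(3,1,4) = 1/252
Σ_t [0,0]: t=0:+1/36 = 1/36
(3j)²=4/63 [(3 1 4; 0 0 0)], sign=+1
Σ_t [0,0]: t=0:+1/120 = 1/120
(3j)²=1/21 [(3 1 4; 2 0 -2)], sign=+1
⇒ 4πI² = 4/7
I = (+1)√(4/7/(4π)) = 0.21324362
No selection rule forces the value: the integral is nonzero (none).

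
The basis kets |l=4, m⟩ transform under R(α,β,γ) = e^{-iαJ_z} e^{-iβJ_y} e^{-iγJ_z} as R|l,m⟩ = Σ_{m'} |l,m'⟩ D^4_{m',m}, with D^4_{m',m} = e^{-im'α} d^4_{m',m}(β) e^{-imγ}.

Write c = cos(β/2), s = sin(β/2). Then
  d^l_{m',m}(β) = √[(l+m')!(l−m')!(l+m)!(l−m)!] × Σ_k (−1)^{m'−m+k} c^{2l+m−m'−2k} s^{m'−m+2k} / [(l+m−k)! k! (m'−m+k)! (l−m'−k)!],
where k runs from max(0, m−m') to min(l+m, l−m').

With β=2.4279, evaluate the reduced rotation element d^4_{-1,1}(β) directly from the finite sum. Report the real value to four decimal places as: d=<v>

d=0.3162

d^4_{-1,1}(β=2.4279) via the finite sum:
Half-angle: c=0.349321, s=0.937003. N=√(6·120·120·6)=720.000000
k∈{2,3,4,5} keeps every argument non-negative
  k=2: (−1)^0·720.0000/(72)·0.3493^6·0.9370^2 = +0.015953
  k=3: (−1)^1·720.0000/(24)·0.3493^4·0.9370^4 = -0.344337
  k=4: (−1)^2·720.0000/(48)·0.3493^2·0.9370^6 = +1.238759
  k=5: (−1)^3·720.0000/(720)·0.3493^0·0.9370^8 = -0.594194
d^4_{-1,1}(2.4279) = +0.015953 -0.344337 +1.238759 -0.594194 = +0.316180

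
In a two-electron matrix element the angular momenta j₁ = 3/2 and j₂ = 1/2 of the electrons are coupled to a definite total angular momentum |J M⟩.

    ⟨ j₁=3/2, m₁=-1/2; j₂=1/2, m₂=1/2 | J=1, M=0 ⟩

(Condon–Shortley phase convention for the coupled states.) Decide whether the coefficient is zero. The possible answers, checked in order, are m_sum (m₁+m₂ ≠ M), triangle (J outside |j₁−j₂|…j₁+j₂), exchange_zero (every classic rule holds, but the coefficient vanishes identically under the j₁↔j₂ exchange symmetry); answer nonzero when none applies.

m-sum: m₁+m₂ = -1/2+1/2 = 0, M = 0  ✓
triangle: |j₁−j₂| = 1 ≤ J = 1 ≤ j₁+j₂ = 2  ✓
exchange: j₁≠j₂ or m₁≠m₂ — the exchange symmetry imposes no constraint here
value check: CG = −√(1/2) = -0.707107 ≠ 0

nonzero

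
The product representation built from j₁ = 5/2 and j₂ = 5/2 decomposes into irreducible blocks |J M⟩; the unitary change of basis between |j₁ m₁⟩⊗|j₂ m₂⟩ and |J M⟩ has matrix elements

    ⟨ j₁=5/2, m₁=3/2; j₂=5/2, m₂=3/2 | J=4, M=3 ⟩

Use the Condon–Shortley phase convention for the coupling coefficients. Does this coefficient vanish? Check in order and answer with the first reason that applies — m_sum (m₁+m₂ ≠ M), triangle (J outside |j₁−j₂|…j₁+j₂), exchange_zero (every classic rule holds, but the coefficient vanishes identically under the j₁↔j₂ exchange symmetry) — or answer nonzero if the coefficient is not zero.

exchange_zero

m-sum: m₁+m₂ = 3/2+3/2 = 3, M = 3  ✓
triangle: |j₁−j₂| = 0 ≤ J = 4 ≤ j₁+j₂ = 5  ✓
exchange: j₁=j₂ and m₁=m₂, and (−1)^(j₁+j₂−J) = (−1)^1 = −1 forces ⟨j₁m₁;j₂m₂|JM⟩ = −⟨j₂m₂;j₁m₁|JM⟩ = −⟨j₁m₁;j₂m₂|JM⟩ ⇒ the coefficient vanishes identically
Racah sum check: Σ_k collapses to 0 ⇒ CG = 0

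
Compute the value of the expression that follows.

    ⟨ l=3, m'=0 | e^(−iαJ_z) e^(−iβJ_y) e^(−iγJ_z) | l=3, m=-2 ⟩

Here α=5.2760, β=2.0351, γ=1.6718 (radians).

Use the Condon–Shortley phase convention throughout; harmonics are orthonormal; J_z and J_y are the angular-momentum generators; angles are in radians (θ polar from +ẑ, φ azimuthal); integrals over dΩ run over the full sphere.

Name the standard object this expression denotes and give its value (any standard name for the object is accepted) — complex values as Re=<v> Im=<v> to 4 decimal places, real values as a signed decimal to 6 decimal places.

This is a Wigner D-matrix element — the rotation-matrix element ⟨l m'| R(α,β,γ) |l m⟩ in the angular-momentum basis.
Split into d^3_{0,-2}(β=2.0351) × two z-phases.
c=cos(2.035100/2)=0.525452, s=sin(2.035100/2)=0.850823; N=√[6·6·1·120]=65.726707
The bounds max(0,m−m')=0 and min(l+m,l−m')=1 give 2 terms
  k=0: (−1)^2·65.7267/(12)·0.5255^4·0.8508^2 = +0.302254
  k=1: (−1)^3·65.7267/(12)·0.5255^2·0.8508^4 = -0.792472
d^3_{0,-2}(2.0351) = +0.302254 -0.792472 = -0.490219
D = (+1.000000+0.000000i)·(-0.490219)·(-0.979666-0.200636i) = +0.480250+0.098356i

Wigner D-matrix element, Re=0.4803 Im=0.0984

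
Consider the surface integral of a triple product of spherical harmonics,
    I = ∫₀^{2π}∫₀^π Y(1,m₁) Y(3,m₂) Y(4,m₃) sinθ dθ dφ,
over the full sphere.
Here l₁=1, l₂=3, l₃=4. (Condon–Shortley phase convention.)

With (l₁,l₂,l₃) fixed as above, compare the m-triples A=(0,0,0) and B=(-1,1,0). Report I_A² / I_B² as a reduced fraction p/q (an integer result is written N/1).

Same 1,3,4: normalisation and zero-m 3j drop out of the ratio.
A: Δ: 0! 2! 6! / 9! → 1/252; sum: t=0:+1/36 = 1/36; 3j²(1 3 4; 0 0 0) = Δ·Π!·Σ² = 4/63  (sign +1)
B: Δ: 0! 2! 6! / 9! → 1/252; sum: t=0:+1/96 = 1/96; 3j²(1 3 4; -1 1 0) = Δ·Π!·Σ² = 1/42  (sign +1)
I_A²/I_B² = (4/63)/(1/42) = 8/3

8/3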